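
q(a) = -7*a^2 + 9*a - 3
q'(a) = 9 - 14*a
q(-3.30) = -108.93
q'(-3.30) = 55.20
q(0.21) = -1.42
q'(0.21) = 6.06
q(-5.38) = -254.03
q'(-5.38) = 84.32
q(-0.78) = -14.28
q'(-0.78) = 19.92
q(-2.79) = -82.60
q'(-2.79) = 48.06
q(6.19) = -215.50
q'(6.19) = -77.66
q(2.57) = -26.10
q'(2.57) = -26.98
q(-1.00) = -19.00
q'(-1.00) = 23.00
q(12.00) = -903.00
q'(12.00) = -159.00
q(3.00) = -39.00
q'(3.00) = -33.00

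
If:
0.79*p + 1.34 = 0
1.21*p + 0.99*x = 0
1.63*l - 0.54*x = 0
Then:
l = 0.69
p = -1.70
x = 2.07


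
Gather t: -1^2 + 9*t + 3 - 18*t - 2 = -9*t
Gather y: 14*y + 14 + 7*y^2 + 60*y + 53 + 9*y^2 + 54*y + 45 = 16*y^2 + 128*y + 112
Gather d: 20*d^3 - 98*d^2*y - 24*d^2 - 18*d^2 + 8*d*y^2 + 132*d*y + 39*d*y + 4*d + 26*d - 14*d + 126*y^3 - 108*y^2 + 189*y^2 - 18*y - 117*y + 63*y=20*d^3 + d^2*(-98*y - 42) + d*(8*y^2 + 171*y + 16) + 126*y^3 + 81*y^2 - 72*y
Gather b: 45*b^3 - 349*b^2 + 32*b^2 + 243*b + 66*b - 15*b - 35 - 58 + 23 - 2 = 45*b^3 - 317*b^2 + 294*b - 72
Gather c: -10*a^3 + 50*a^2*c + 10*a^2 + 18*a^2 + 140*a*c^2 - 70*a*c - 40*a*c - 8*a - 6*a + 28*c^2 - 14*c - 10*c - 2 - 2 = -10*a^3 + 28*a^2 - 14*a + c^2*(140*a + 28) + c*(50*a^2 - 110*a - 24) - 4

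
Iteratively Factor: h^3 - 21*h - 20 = (h + 1)*(h^2 - h - 20) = (h + 1)*(h + 4)*(h - 5)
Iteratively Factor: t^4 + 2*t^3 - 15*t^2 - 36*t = (t + 3)*(t^3 - t^2 - 12*t) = (t - 4)*(t + 3)*(t^2 + 3*t) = (t - 4)*(t + 3)^2*(t)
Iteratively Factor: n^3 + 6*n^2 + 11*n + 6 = (n + 1)*(n^2 + 5*n + 6) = (n + 1)*(n + 3)*(n + 2)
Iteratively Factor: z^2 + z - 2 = (z + 2)*(z - 1)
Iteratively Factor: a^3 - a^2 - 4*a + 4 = (a - 2)*(a^2 + a - 2) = (a - 2)*(a - 1)*(a + 2)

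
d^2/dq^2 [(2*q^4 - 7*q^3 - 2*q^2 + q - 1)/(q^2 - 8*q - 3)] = 2*(2*q^6 - 48*q^5 + 366*q^4 - 100*q^3 - 417*q^2 - 156*q - 109)/(q^6 - 24*q^5 + 183*q^4 - 368*q^3 - 549*q^2 - 216*q - 27)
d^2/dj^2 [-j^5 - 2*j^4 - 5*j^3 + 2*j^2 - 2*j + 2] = -20*j^3 - 24*j^2 - 30*j + 4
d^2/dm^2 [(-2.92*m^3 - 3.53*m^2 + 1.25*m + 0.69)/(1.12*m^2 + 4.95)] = (3.5527136788005e-15*m^4 + 35.51296*m^3 + 122.615136*m^2 - 470.8638*m - 180.63837)/(1.404928*m^6 + 18.62784*m^4 + 82.3284*m^2 + 121.287375)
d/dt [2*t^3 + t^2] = 2*t*(3*t + 1)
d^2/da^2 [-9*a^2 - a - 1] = -18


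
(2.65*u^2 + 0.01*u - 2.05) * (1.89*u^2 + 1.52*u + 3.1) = 5.0085*u^4 + 4.0469*u^3 + 4.3557*u^2 - 3.085*u - 6.355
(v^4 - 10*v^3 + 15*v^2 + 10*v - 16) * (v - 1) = v^5 - 11*v^4 + 25*v^3 - 5*v^2 - 26*v + 16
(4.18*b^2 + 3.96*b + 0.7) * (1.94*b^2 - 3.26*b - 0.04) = 8.1092*b^4 - 5.9444*b^3 - 11.7188*b^2 - 2.4404*b - 0.028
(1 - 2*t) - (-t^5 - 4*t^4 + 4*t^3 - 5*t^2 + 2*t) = t^5 + 4*t^4 - 4*t^3 + 5*t^2 - 4*t + 1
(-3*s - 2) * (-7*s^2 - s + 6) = 21*s^3 + 17*s^2 - 16*s - 12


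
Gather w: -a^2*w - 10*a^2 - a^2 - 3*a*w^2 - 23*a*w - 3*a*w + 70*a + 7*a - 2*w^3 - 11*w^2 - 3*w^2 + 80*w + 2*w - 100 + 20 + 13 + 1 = -11*a^2 + 77*a - 2*w^3 + w^2*(-3*a - 14) + w*(-a^2 - 26*a + 82) - 66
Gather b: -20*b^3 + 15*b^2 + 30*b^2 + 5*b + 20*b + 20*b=-20*b^3 + 45*b^2 + 45*b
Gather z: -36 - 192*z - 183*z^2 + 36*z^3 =36*z^3 - 183*z^2 - 192*z - 36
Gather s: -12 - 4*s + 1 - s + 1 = -5*s - 10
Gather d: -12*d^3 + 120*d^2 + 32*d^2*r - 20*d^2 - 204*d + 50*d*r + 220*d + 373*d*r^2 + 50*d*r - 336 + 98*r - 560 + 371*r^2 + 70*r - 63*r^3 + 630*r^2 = -12*d^3 + d^2*(32*r + 100) + d*(373*r^2 + 100*r + 16) - 63*r^3 + 1001*r^2 + 168*r - 896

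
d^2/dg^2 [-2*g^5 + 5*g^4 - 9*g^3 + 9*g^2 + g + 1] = -40*g^3 + 60*g^2 - 54*g + 18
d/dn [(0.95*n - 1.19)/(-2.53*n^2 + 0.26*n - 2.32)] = (2.4035*n^2 - 6.0214*n - 1.8946)/(6.4009*n^4 - 1.3156*n^3 + 11.8068*n^2 - 1.2064*n + 5.3824)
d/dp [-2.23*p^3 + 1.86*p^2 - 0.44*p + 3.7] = -6.69*p^2 + 3.72*p - 0.44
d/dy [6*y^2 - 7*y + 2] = 12*y - 7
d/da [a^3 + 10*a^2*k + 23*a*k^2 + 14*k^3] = 3*a^2 + 20*a*k + 23*k^2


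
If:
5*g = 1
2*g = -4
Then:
No Solution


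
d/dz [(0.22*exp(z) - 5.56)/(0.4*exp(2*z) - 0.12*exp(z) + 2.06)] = (-0.088*exp(2*z) + 4.448*exp(z) - 0.214)*exp(z)/(0.16*exp(4*z) - 0.096*exp(3*z) + 1.6624*exp(2*z) - 0.4944*exp(z) + 4.2436)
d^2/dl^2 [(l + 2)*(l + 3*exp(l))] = 3*l*exp(l) + 12*exp(l) + 2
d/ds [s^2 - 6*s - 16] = 2*s - 6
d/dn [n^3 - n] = 3*n^2 - 1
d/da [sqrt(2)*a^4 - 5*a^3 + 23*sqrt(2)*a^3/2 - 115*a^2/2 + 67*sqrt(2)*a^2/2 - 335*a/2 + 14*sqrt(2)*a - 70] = 4*sqrt(2)*a^3 - 15*a^2 + 69*sqrt(2)*a^2/2 - 115*a + 67*sqrt(2)*a - 335/2 + 14*sqrt(2)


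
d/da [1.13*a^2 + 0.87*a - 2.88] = 2.26*a + 0.87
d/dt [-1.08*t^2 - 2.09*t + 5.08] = -2.16*t - 2.09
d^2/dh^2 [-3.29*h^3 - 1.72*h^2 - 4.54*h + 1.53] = -19.74*h - 3.44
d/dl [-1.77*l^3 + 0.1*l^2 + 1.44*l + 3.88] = -5.31*l^2 + 0.2*l + 1.44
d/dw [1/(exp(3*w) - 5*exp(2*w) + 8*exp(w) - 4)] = (-3*exp(2*w) + 10*exp(w) - 8)*exp(w)/(exp(3*w) - 5*exp(2*w) + 8*exp(w) - 4)^2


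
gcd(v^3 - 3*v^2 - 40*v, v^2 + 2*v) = v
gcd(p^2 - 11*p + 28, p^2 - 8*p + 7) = p - 7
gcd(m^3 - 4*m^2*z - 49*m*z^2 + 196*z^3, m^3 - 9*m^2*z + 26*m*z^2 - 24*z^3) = -m + 4*z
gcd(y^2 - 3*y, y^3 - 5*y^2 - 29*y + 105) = y - 3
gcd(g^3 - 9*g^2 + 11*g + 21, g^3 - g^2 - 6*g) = g - 3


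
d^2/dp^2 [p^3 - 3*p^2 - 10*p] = 6*p - 6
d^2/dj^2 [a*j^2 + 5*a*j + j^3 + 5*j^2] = 2*a + 6*j + 10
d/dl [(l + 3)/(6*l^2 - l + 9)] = (6*l^2 - l - (l + 3)*(12*l - 1) + 9)/(6*l^2 - l + 9)^2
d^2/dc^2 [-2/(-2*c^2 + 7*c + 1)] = 4*(4*c^2 - 14*c - (4*c - 7)^2 - 2)/(-2*c^2 + 7*c + 1)^3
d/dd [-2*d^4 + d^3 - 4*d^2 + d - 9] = -8*d^3 + 3*d^2 - 8*d + 1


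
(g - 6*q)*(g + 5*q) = g^2 - g*q - 30*q^2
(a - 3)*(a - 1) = a^2 - 4*a + 3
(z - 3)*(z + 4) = z^2 + z - 12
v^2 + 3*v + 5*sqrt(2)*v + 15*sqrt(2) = (v + 3)*(v + 5*sqrt(2))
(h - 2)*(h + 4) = h^2 + 2*h - 8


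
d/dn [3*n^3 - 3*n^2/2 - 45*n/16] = 9*n^2 - 3*n - 45/16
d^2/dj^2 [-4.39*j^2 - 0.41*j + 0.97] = -8.78000000000000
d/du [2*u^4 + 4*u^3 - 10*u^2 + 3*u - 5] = 8*u^3 + 12*u^2 - 20*u + 3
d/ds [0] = 0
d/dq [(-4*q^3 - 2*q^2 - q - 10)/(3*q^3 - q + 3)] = (6*q^4 + 14*q^3 + 56*q^2 - 12*q - 13)/(9*q^6 - 6*q^4 + 18*q^3 + q^2 - 6*q + 9)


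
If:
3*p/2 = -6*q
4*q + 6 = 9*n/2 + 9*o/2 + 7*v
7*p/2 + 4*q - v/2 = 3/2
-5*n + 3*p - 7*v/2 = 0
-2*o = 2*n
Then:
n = -3/40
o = 3/40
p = 3/4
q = -3/16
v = 3/4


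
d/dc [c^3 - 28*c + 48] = 3*c^2 - 28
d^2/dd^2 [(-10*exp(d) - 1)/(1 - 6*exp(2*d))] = (360*exp(4*d) + 144*exp(3*d) + 360*exp(2*d) + 24*exp(d) + 10)*exp(d)/(216*exp(6*d) - 108*exp(4*d) + 18*exp(2*d) - 1)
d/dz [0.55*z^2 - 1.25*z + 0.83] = 1.1*z - 1.25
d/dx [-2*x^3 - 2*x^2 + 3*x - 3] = -6*x^2 - 4*x + 3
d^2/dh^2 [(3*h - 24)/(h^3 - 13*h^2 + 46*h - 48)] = 6*(3*h^2 - 15*h + 19)/(h^6 - 15*h^5 + 93*h^4 - 305*h^3 + 558*h^2 - 540*h + 216)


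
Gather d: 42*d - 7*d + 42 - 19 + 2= 35*d + 25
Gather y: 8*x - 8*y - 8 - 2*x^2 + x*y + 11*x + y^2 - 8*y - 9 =-2*x^2 + 19*x + y^2 + y*(x - 16) - 17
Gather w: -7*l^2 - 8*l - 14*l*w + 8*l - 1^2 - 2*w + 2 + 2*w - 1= -7*l^2 - 14*l*w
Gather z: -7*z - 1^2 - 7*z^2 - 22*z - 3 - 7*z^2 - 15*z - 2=-14*z^2 - 44*z - 6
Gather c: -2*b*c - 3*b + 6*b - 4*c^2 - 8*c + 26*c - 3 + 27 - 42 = 3*b - 4*c^2 + c*(18 - 2*b) - 18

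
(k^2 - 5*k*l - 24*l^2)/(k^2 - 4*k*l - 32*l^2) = (k + 3*l)/(k + 4*l)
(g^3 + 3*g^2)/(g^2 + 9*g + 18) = g^2/(g + 6)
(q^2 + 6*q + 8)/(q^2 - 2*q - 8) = (q + 4)/(q - 4)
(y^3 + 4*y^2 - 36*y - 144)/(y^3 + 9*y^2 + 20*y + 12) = (y^2 - 2*y - 24)/(y^2 + 3*y + 2)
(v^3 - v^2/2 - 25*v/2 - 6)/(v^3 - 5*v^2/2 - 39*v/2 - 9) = (v - 4)/(v - 6)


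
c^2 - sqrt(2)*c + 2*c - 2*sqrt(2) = (c + 2)*(c - sqrt(2))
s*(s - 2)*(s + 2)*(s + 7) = s^4 + 7*s^3 - 4*s^2 - 28*s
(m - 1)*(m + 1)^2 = m^3 + m^2 - m - 1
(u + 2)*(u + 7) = u^2 + 9*u + 14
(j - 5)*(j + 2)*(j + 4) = j^3 + j^2 - 22*j - 40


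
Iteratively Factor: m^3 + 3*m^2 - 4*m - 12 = (m - 2)*(m^2 + 5*m + 6) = (m - 2)*(m + 3)*(m + 2)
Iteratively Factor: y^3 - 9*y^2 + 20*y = (y - 5)*(y^2 - 4*y) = (y - 5)*(y - 4)*(y)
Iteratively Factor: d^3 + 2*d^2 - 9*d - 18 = (d + 3)*(d^2 - d - 6) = (d - 3)*(d + 3)*(d + 2)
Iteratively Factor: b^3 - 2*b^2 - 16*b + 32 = (b - 4)*(b^2 + 2*b - 8) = (b - 4)*(b - 2)*(b + 4)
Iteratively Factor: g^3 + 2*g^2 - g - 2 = (g + 1)*(g^2 + g - 2) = (g + 1)*(g + 2)*(g - 1)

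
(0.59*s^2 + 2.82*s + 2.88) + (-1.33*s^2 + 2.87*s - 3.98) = -0.74*s^2 + 5.69*s - 1.1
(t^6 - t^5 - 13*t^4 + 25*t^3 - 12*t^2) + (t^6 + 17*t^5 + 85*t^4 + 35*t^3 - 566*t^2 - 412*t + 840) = 2*t^6 + 16*t^5 + 72*t^4 + 60*t^3 - 578*t^2 - 412*t + 840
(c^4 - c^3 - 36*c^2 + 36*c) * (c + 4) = c^5 + 3*c^4 - 40*c^3 - 108*c^2 + 144*c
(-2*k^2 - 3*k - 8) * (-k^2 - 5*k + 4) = 2*k^4 + 13*k^3 + 15*k^2 + 28*k - 32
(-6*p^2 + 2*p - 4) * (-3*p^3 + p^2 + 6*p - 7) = 18*p^5 - 12*p^4 - 22*p^3 + 50*p^2 - 38*p + 28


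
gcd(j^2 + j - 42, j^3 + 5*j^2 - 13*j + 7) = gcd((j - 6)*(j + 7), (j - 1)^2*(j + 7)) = j + 7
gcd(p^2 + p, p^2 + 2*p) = p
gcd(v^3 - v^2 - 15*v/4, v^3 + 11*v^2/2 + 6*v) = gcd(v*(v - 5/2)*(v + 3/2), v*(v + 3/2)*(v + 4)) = v^2 + 3*v/2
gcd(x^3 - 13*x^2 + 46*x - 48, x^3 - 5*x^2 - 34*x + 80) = x^2 - 10*x + 16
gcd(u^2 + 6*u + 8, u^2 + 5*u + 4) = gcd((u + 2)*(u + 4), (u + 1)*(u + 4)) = u + 4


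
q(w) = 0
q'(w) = 0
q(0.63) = 0.00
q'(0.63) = 0.00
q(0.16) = 0.00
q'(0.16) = 0.00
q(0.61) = 0.00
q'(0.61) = 0.00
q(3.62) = 0.00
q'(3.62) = 0.00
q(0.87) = 0.00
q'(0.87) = 0.00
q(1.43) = 0.00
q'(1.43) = 0.00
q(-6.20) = 0.00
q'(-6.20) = 0.00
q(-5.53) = 0.00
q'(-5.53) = 0.00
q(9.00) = 0.00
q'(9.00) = 0.00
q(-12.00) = 0.00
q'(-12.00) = 0.00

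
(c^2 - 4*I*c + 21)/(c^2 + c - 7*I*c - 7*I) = (c + 3*I)/(c + 1)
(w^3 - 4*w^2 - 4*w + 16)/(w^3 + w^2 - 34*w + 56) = (w + 2)/(w + 7)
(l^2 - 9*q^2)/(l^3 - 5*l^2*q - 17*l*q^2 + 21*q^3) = (l - 3*q)/(l^2 - 8*l*q + 7*q^2)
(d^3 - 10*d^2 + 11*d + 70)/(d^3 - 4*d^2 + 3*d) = (d^3 - 10*d^2 + 11*d + 70)/(d*(d^2 - 4*d + 3))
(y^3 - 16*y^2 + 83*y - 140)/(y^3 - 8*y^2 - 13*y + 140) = (y - 4)/(y + 4)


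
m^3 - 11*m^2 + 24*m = m*(m - 8)*(m - 3)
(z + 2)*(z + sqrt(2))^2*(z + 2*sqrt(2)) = z^4 + 2*z^3 + 4*sqrt(2)*z^3 + 10*z^2 + 8*sqrt(2)*z^2 + 4*sqrt(2)*z + 20*z + 8*sqrt(2)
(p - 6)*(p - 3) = p^2 - 9*p + 18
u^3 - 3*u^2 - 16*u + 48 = (u - 4)*(u - 3)*(u + 4)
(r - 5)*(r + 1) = r^2 - 4*r - 5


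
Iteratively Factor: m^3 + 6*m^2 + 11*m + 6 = (m + 3)*(m^2 + 3*m + 2) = (m + 2)*(m + 3)*(m + 1)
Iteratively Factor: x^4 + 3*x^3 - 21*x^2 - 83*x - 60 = (x + 4)*(x^3 - x^2 - 17*x - 15) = (x + 1)*(x + 4)*(x^2 - 2*x - 15) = (x - 5)*(x + 1)*(x + 4)*(x + 3)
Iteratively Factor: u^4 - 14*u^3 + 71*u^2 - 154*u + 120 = (u - 3)*(u^3 - 11*u^2 + 38*u - 40) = (u - 3)*(u - 2)*(u^2 - 9*u + 20) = (u - 4)*(u - 3)*(u - 2)*(u - 5)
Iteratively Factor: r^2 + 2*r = (r)*(r + 2)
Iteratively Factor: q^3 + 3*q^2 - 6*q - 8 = (q - 2)*(q^2 + 5*q + 4) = (q - 2)*(q + 1)*(q + 4)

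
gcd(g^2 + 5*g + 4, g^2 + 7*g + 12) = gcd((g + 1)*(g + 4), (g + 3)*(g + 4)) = g + 4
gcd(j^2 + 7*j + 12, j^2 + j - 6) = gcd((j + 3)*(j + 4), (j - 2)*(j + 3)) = j + 3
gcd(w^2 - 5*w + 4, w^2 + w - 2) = w - 1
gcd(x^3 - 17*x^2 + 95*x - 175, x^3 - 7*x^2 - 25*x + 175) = x^2 - 12*x + 35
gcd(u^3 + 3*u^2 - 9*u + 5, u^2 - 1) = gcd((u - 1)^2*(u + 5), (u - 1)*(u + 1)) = u - 1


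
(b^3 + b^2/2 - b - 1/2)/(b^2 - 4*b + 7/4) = 2*(2*b^3 + b^2 - 2*b - 1)/(4*b^2 - 16*b + 7)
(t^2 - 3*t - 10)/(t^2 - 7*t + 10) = (t + 2)/(t - 2)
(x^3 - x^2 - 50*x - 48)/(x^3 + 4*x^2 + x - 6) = (x^3 - x^2 - 50*x - 48)/(x^3 + 4*x^2 + x - 6)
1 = 1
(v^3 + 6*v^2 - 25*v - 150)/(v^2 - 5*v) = v + 11 + 30/v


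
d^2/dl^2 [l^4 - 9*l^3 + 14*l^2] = 12*l^2 - 54*l + 28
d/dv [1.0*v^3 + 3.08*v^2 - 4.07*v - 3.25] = 3.0*v^2 + 6.16*v - 4.07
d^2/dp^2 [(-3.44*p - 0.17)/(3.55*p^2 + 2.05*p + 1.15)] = (-(3.44*p + 0.17)*(7.1*p + 2.05)*(14.2*p + 4.1) + (73.272*p + 15.311)*(3.55*p^2 + 2.05*p + 1.15))/(3.55*p^2 + 2.05*p + 1.15)^3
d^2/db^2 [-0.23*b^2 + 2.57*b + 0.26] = -0.460000000000000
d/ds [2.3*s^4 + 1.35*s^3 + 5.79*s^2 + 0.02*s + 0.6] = 9.2*s^3 + 4.05*s^2 + 11.58*s + 0.02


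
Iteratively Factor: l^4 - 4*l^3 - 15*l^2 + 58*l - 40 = (l + 4)*(l^3 - 8*l^2 + 17*l - 10) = (l - 2)*(l + 4)*(l^2 - 6*l + 5) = (l - 2)*(l - 1)*(l + 4)*(l - 5)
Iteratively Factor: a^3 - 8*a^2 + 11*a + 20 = (a + 1)*(a^2 - 9*a + 20) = (a - 5)*(a + 1)*(a - 4)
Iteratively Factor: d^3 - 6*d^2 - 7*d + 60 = (d + 3)*(d^2 - 9*d + 20) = (d - 4)*(d + 3)*(d - 5)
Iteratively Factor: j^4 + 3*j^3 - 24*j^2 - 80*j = (j)*(j^3 + 3*j^2 - 24*j - 80) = j*(j + 4)*(j^2 - j - 20) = j*(j - 5)*(j + 4)*(j + 4)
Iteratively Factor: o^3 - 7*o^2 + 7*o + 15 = (o - 3)*(o^2 - 4*o - 5) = (o - 5)*(o - 3)*(o + 1)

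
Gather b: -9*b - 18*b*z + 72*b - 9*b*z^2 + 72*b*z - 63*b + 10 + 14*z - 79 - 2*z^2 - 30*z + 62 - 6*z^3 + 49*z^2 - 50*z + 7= b*(-9*z^2 + 54*z) - 6*z^3 + 47*z^2 - 66*z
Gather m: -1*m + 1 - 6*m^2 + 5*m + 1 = -6*m^2 + 4*m + 2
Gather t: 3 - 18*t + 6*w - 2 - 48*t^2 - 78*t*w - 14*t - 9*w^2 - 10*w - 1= -48*t^2 + t*(-78*w - 32) - 9*w^2 - 4*w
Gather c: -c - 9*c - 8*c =-18*c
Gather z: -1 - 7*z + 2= 1 - 7*z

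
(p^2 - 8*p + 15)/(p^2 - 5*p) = (p - 3)/p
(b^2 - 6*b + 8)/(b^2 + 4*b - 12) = (b - 4)/(b + 6)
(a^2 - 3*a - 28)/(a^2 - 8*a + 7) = (a + 4)/(a - 1)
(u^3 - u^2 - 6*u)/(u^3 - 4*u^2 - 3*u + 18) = u/(u - 3)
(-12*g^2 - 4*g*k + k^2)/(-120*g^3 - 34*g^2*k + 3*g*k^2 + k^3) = (2*g + k)/(20*g^2 + 9*g*k + k^2)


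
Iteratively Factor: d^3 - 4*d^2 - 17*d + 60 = (d + 4)*(d^2 - 8*d + 15) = (d - 5)*(d + 4)*(d - 3)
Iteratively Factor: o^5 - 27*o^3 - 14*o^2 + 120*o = (o)*(o^4 - 27*o^2 - 14*o + 120) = o*(o - 2)*(o^3 + 2*o^2 - 23*o - 60) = o*(o - 2)*(o + 3)*(o^2 - o - 20) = o*(o - 2)*(o + 3)*(o + 4)*(o - 5)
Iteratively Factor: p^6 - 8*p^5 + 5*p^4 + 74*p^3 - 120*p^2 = (p - 2)*(p^5 - 6*p^4 - 7*p^3 + 60*p^2) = p*(p - 2)*(p^4 - 6*p^3 - 7*p^2 + 60*p) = p*(p - 2)*(p + 3)*(p^3 - 9*p^2 + 20*p) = p*(p - 4)*(p - 2)*(p + 3)*(p^2 - 5*p) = p^2*(p - 4)*(p - 2)*(p + 3)*(p - 5)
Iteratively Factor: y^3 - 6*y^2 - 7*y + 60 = (y + 3)*(y^2 - 9*y + 20) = (y - 4)*(y + 3)*(y - 5)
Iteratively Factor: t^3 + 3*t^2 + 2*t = (t + 1)*(t^2 + 2*t) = t*(t + 1)*(t + 2)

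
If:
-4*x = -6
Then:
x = 3/2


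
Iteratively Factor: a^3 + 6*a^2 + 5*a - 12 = (a + 4)*(a^2 + 2*a - 3) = (a - 1)*(a + 4)*(a + 3)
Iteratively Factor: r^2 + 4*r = (r)*(r + 4)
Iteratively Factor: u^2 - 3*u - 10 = (u - 5)*(u + 2)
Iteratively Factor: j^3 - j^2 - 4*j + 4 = (j - 2)*(j^2 + j - 2) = (j - 2)*(j + 2)*(j - 1)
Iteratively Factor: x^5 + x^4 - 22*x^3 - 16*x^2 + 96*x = (x - 2)*(x^4 + 3*x^3 - 16*x^2 - 48*x) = x*(x - 2)*(x^3 + 3*x^2 - 16*x - 48) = x*(x - 2)*(x + 4)*(x^2 - x - 12) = x*(x - 4)*(x - 2)*(x + 4)*(x + 3)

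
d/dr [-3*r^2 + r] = 1 - 6*r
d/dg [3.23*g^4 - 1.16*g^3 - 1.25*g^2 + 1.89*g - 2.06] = 12.92*g^3 - 3.48*g^2 - 2.5*g + 1.89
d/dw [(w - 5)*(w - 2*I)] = 2*w - 5 - 2*I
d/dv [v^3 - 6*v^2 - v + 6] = 3*v^2 - 12*v - 1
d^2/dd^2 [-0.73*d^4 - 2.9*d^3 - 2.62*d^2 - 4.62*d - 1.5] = -8.76*d^2 - 17.4*d - 5.24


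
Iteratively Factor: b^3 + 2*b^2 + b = (b + 1)*(b^2 + b) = (b + 1)^2*(b)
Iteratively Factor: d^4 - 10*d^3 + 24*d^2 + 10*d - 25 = (d - 5)*(d^3 - 5*d^2 - d + 5) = (d - 5)*(d - 1)*(d^2 - 4*d - 5) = (d - 5)*(d - 1)*(d + 1)*(d - 5)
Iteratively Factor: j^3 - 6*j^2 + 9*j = (j - 3)*(j^2 - 3*j) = (j - 3)^2*(j)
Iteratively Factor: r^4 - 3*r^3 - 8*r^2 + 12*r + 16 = (r - 4)*(r^3 + r^2 - 4*r - 4) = (r - 4)*(r + 1)*(r^2 - 4) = (r - 4)*(r + 1)*(r + 2)*(r - 2)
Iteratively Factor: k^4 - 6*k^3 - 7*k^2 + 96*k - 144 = (k + 4)*(k^3 - 10*k^2 + 33*k - 36) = (k - 4)*(k + 4)*(k^2 - 6*k + 9) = (k - 4)*(k - 3)*(k + 4)*(k - 3)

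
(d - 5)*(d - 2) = d^2 - 7*d + 10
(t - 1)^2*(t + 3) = t^3 + t^2 - 5*t + 3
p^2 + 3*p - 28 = (p - 4)*(p + 7)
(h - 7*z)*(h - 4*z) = h^2 - 11*h*z + 28*z^2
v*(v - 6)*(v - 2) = v^3 - 8*v^2 + 12*v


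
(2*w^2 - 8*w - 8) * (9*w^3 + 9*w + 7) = 18*w^5 - 72*w^4 - 54*w^3 - 58*w^2 - 128*w - 56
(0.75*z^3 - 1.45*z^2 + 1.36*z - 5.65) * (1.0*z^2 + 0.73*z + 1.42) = 0.75*z^5 - 0.9025*z^4 + 1.3665*z^3 - 6.7162*z^2 - 2.1933*z - 8.023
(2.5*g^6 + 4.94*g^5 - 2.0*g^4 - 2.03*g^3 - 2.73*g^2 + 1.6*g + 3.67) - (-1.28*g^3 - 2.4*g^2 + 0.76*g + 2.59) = 2.5*g^6 + 4.94*g^5 - 2.0*g^4 - 0.75*g^3 - 0.33*g^2 + 0.84*g + 1.08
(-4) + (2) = -2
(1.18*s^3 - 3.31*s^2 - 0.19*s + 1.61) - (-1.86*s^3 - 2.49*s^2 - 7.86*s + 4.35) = 3.04*s^3 - 0.82*s^2 + 7.67*s - 2.74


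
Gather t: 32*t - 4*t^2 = -4*t^2 + 32*t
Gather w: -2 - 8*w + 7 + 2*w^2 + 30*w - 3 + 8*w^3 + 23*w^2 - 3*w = 8*w^3 + 25*w^2 + 19*w + 2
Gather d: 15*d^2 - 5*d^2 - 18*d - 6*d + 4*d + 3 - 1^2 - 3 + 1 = 10*d^2 - 20*d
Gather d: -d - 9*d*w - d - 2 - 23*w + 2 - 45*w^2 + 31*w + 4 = d*(-9*w - 2) - 45*w^2 + 8*w + 4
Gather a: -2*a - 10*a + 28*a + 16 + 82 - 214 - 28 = 16*a - 144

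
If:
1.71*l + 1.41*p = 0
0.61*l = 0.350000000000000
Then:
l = 0.57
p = -0.70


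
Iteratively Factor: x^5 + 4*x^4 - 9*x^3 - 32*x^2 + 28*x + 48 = (x + 4)*(x^4 - 9*x^2 + 4*x + 12) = (x - 2)*(x + 4)*(x^3 + 2*x^2 - 5*x - 6) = (x - 2)*(x + 1)*(x + 4)*(x^2 + x - 6) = (x - 2)*(x + 1)*(x + 3)*(x + 4)*(x - 2)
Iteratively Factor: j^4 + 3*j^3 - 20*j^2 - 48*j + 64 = (j + 4)*(j^3 - j^2 - 16*j + 16) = (j + 4)^2*(j^2 - 5*j + 4) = (j - 4)*(j + 4)^2*(j - 1)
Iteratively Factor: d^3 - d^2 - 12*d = (d + 3)*(d^2 - 4*d) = (d - 4)*(d + 3)*(d)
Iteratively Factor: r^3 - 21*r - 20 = (r - 5)*(r^2 + 5*r + 4) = (r - 5)*(r + 1)*(r + 4)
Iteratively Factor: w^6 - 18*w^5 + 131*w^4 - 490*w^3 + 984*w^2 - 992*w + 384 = (w - 4)*(w^5 - 14*w^4 + 75*w^3 - 190*w^2 + 224*w - 96) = (w - 4)^2*(w^4 - 10*w^3 + 35*w^2 - 50*w + 24) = (w - 4)^3*(w^3 - 6*w^2 + 11*w - 6) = (w - 4)^3*(w - 3)*(w^2 - 3*w + 2) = (w - 4)^3*(w - 3)*(w - 1)*(w - 2)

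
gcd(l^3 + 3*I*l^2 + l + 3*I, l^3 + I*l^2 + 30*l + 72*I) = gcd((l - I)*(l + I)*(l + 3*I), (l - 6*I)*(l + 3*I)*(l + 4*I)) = l + 3*I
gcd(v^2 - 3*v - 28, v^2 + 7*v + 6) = 1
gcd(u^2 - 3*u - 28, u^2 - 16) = u + 4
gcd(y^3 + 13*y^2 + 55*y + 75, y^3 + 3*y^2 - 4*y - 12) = y + 3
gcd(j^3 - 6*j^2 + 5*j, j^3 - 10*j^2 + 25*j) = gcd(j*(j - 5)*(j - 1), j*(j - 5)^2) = j^2 - 5*j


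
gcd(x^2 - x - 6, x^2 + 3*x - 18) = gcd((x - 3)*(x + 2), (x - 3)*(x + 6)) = x - 3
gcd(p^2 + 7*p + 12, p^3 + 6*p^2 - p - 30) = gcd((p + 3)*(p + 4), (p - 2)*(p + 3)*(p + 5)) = p + 3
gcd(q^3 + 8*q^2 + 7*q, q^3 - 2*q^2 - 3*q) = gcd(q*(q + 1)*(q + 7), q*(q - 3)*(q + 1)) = q^2 + q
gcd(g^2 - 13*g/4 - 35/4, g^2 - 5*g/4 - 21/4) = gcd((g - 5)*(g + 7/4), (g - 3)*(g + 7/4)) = g + 7/4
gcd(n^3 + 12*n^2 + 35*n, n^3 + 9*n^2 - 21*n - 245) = n + 7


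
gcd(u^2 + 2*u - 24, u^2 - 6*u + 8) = u - 4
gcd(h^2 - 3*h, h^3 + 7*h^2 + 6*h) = h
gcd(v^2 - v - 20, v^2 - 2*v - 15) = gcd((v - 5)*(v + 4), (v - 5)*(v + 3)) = v - 5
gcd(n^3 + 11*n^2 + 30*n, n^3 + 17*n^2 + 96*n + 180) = n^2 + 11*n + 30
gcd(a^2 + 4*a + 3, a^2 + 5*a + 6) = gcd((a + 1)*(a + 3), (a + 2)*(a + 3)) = a + 3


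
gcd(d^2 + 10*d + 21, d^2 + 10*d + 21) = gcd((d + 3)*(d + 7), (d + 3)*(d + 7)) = d^2 + 10*d + 21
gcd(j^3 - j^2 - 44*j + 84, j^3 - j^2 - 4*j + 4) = j - 2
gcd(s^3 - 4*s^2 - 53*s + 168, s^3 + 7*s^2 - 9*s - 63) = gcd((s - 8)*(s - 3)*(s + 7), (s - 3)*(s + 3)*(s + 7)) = s^2 + 4*s - 21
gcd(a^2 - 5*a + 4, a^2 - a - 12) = a - 4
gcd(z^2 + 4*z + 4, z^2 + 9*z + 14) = z + 2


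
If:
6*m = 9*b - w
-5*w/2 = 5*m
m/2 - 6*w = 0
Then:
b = 0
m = 0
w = 0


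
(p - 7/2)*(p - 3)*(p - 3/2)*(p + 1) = p^4 - 7*p^3 + 49*p^2/4 + 9*p/2 - 63/4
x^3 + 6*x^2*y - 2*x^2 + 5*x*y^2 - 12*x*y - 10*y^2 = (x - 2)*(x + y)*(x + 5*y)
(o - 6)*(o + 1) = o^2 - 5*o - 6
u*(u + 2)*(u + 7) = u^3 + 9*u^2 + 14*u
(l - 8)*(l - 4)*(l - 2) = l^3 - 14*l^2 + 56*l - 64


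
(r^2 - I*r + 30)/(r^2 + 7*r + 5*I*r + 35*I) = (r - 6*I)/(r + 7)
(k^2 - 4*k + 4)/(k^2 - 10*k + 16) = (k - 2)/(k - 8)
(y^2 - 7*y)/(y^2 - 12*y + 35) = y/(y - 5)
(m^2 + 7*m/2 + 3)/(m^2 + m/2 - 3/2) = (m + 2)/(m - 1)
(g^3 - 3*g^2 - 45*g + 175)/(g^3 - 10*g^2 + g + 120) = (g^2 + 2*g - 35)/(g^2 - 5*g - 24)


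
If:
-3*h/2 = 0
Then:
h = 0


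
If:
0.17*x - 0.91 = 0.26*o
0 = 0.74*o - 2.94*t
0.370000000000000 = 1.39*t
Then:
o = 1.06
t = 0.27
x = 6.97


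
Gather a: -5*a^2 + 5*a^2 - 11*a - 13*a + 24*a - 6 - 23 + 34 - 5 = 0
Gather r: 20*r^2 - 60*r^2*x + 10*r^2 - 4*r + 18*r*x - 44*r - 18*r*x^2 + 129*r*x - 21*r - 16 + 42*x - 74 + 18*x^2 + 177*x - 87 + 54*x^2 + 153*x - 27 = r^2*(30 - 60*x) + r*(-18*x^2 + 147*x - 69) + 72*x^2 + 372*x - 204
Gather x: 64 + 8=72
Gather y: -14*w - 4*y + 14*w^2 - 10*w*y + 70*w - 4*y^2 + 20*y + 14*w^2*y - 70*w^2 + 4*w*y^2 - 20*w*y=-56*w^2 + 56*w + y^2*(4*w - 4) + y*(14*w^2 - 30*w + 16)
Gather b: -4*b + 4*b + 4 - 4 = 0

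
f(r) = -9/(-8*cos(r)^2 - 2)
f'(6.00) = -0.44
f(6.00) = 0.96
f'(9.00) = -0.72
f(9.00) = 1.04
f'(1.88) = -5.56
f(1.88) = 3.28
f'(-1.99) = 4.84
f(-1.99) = 2.71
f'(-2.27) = 2.51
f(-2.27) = 1.69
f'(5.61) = -1.48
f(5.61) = 1.31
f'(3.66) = 0.96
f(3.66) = 1.12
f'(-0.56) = -1.08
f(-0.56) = 1.16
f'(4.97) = -5.59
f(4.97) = 3.57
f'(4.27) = 4.64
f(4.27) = 2.60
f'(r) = 144*sin(r)*cos(r)/(-8*cos(r)^2 - 2)^2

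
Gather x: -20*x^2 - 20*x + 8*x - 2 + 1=-20*x^2 - 12*x - 1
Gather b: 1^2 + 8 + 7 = 16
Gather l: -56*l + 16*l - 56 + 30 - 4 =-40*l - 30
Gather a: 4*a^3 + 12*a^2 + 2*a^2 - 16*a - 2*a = 4*a^3 + 14*a^2 - 18*a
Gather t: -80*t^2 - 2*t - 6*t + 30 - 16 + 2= -80*t^2 - 8*t + 16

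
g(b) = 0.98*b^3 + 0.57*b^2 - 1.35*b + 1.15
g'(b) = 2.94*b^2 + 1.14*b - 1.35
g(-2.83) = -12.68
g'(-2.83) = 18.97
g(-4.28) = -59.47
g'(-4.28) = 47.63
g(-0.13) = 1.33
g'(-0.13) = -1.45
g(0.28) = 0.84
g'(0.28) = -0.80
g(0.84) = 1.00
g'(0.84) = 1.68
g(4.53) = 97.83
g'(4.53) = 64.15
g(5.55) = 178.75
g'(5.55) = 95.54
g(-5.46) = -134.00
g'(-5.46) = 80.07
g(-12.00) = -1594.01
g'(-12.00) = 408.33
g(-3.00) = -16.13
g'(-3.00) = 21.69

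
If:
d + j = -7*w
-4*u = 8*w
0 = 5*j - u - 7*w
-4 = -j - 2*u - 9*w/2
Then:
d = -64/3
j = 8/3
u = -16/3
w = 8/3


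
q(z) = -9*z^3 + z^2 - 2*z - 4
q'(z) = -27*z^2 + 2*z - 2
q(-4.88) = 1075.50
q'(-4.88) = -654.75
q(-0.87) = 4.42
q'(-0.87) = -24.18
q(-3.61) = 439.67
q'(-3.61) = -361.09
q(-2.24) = 106.65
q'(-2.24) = -141.96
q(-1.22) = 16.27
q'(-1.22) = -44.63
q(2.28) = -110.03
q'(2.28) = -137.80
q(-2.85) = 218.16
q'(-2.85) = -227.01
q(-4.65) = 931.82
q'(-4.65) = -595.11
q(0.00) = -4.00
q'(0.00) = -2.00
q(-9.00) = 6656.00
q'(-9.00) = -2207.00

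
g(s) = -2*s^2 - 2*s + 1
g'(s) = -4*s - 2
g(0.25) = 0.38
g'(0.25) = -3.00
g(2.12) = -12.23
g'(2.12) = -10.48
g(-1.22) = 0.46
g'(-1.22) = 2.88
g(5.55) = -71.70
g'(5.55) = -24.20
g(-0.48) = 1.50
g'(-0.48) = -0.08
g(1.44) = -6.03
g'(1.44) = -7.76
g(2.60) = -17.72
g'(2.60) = -12.40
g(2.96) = -22.44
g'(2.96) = -13.84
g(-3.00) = -11.00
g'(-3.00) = 10.00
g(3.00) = -23.00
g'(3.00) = -14.00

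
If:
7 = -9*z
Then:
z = -7/9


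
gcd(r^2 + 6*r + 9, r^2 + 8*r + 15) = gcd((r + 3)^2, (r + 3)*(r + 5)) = r + 3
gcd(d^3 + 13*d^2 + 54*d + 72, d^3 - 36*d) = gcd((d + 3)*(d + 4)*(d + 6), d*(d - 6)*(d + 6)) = d + 6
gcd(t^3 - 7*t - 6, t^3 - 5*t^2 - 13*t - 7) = t + 1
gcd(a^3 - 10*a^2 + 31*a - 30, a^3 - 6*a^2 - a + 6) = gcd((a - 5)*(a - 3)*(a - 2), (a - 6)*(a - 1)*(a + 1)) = 1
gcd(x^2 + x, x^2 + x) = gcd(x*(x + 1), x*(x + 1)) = x^2 + x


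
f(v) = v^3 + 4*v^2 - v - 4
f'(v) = 3*v^2 + 8*v - 1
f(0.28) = -3.94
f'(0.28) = 1.48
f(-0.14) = -3.78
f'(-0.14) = -2.06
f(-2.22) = 6.99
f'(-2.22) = -3.97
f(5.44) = 269.92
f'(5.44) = 131.30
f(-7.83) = -230.98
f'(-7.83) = 120.29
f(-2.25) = 7.11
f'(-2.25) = -3.81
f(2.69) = 41.72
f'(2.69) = 42.23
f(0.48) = -3.45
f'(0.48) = 3.53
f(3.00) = 56.00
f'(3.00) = 50.00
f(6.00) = 350.00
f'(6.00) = 155.00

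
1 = 1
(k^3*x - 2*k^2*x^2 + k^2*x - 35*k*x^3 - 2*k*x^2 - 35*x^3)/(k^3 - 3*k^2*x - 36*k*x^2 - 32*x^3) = x*(-k^3 + 2*k^2*x - k^2 + 35*k*x^2 + 2*k*x + 35*x^2)/(-k^3 + 3*k^2*x + 36*k*x^2 + 32*x^3)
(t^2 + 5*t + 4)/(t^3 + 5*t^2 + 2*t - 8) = (t + 1)/(t^2 + t - 2)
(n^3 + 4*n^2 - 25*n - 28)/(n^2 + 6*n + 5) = (n^2 + 3*n - 28)/(n + 5)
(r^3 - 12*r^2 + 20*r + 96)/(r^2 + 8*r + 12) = (r^2 - 14*r + 48)/(r + 6)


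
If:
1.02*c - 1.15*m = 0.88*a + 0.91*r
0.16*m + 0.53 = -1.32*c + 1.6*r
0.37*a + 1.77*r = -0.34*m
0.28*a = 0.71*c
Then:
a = -0.74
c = -0.29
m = 0.22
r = 0.11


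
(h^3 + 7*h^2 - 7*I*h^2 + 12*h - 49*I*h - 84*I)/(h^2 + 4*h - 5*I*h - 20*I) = (h^2 + h*(3 - 7*I) - 21*I)/(h - 5*I)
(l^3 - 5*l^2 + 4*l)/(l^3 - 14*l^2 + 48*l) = (l^2 - 5*l + 4)/(l^2 - 14*l + 48)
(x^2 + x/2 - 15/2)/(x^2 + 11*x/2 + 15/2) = (2*x - 5)/(2*x + 5)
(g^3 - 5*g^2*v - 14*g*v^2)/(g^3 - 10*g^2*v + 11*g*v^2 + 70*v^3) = g/(g - 5*v)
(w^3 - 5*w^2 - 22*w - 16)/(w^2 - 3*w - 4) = (w^2 - 6*w - 16)/(w - 4)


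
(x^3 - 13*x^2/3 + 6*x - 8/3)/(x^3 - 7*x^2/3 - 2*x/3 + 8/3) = (x - 1)/(x + 1)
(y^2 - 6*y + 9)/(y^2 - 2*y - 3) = (y - 3)/(y + 1)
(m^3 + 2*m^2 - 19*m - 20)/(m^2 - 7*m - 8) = (m^2 + m - 20)/(m - 8)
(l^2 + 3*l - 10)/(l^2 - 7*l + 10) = (l + 5)/(l - 5)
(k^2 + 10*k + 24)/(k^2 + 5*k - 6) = (k + 4)/(k - 1)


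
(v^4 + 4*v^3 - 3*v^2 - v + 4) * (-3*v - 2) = -3*v^5 - 14*v^4 + v^3 + 9*v^2 - 10*v - 8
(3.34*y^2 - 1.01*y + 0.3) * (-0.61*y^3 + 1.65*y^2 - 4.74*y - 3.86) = -2.0374*y^5 + 6.1271*y^4 - 17.6811*y^3 - 7.61*y^2 + 2.4766*y - 1.158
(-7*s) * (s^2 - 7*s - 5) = -7*s^3 + 49*s^2 + 35*s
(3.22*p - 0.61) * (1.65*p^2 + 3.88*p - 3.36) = 5.313*p^3 + 11.4871*p^2 - 13.186*p + 2.0496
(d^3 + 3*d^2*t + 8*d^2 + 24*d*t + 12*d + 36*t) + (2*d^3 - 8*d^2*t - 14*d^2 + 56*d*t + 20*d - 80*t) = 3*d^3 - 5*d^2*t - 6*d^2 + 80*d*t + 32*d - 44*t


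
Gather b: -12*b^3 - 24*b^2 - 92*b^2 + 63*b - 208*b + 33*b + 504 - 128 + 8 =-12*b^3 - 116*b^2 - 112*b + 384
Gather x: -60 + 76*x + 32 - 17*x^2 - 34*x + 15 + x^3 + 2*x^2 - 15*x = x^3 - 15*x^2 + 27*x - 13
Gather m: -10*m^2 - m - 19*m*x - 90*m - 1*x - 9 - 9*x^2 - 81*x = -10*m^2 + m*(-19*x - 91) - 9*x^2 - 82*x - 9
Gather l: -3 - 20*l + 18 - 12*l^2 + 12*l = -12*l^2 - 8*l + 15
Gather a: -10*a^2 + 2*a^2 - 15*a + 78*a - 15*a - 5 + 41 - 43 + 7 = -8*a^2 + 48*a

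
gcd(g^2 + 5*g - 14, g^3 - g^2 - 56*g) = g + 7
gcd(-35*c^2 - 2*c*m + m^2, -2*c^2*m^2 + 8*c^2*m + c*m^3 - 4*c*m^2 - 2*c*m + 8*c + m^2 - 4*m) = 1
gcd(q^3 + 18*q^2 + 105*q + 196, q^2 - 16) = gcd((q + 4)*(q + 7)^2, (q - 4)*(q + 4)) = q + 4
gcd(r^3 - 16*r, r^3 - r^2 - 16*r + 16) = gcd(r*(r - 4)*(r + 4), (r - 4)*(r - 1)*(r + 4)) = r^2 - 16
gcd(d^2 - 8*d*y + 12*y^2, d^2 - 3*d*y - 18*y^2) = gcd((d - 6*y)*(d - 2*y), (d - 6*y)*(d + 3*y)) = -d + 6*y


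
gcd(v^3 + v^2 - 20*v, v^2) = v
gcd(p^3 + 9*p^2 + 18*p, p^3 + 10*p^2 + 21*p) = p^2 + 3*p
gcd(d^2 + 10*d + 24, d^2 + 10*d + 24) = d^2 + 10*d + 24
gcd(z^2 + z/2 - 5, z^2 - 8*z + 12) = z - 2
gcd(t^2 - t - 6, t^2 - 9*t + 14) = 1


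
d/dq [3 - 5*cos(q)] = 5*sin(q)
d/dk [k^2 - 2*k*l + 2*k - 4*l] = 2*k - 2*l + 2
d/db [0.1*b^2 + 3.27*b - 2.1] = 0.2*b + 3.27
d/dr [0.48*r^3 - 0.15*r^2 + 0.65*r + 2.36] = 1.44*r^2 - 0.3*r + 0.65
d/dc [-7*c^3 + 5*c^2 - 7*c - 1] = -21*c^2 + 10*c - 7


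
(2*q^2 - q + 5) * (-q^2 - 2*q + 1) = -2*q^4 - 3*q^3 - q^2 - 11*q + 5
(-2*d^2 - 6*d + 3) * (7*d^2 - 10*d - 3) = -14*d^4 - 22*d^3 + 87*d^2 - 12*d - 9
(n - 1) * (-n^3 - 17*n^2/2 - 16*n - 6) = -n^4 - 15*n^3/2 - 15*n^2/2 + 10*n + 6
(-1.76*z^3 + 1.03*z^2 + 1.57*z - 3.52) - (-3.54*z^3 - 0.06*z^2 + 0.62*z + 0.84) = 1.78*z^3 + 1.09*z^2 + 0.95*z - 4.36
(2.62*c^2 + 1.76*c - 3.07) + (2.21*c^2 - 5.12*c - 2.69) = 4.83*c^2 - 3.36*c - 5.76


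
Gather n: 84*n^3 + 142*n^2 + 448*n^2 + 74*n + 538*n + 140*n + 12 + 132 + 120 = 84*n^3 + 590*n^2 + 752*n + 264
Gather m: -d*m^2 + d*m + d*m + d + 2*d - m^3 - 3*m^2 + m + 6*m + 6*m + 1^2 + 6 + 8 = 3*d - m^3 + m^2*(-d - 3) + m*(2*d + 13) + 15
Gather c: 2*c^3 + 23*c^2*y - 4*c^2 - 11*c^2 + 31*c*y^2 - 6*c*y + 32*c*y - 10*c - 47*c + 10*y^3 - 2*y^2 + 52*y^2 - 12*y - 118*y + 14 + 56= 2*c^3 + c^2*(23*y - 15) + c*(31*y^2 + 26*y - 57) + 10*y^3 + 50*y^2 - 130*y + 70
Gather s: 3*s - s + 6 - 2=2*s + 4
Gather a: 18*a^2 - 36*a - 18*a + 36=18*a^2 - 54*a + 36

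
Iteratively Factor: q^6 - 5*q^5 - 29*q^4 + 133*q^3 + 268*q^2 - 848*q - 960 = (q - 5)*(q^5 - 29*q^3 - 12*q^2 + 208*q + 192) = (q - 5)*(q + 3)*(q^4 - 3*q^3 - 20*q^2 + 48*q + 64) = (q - 5)*(q - 4)*(q + 3)*(q^3 + q^2 - 16*q - 16) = (q - 5)*(q - 4)^2*(q + 3)*(q^2 + 5*q + 4) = (q - 5)*(q - 4)^2*(q + 1)*(q + 3)*(q + 4)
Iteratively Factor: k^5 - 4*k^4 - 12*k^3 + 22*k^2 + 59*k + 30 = (k + 1)*(k^4 - 5*k^3 - 7*k^2 + 29*k + 30) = (k - 3)*(k + 1)*(k^3 - 2*k^2 - 13*k - 10) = (k - 3)*(k + 1)^2*(k^2 - 3*k - 10) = (k - 5)*(k - 3)*(k + 1)^2*(k + 2)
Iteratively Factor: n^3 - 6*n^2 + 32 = (n + 2)*(n^2 - 8*n + 16) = (n - 4)*(n + 2)*(n - 4)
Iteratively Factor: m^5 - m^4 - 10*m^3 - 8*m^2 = (m + 2)*(m^4 - 3*m^3 - 4*m^2) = m*(m + 2)*(m^3 - 3*m^2 - 4*m) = m*(m + 1)*(m + 2)*(m^2 - 4*m) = m*(m - 4)*(m + 1)*(m + 2)*(m)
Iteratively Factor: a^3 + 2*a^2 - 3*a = (a + 3)*(a^2 - a) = a*(a + 3)*(a - 1)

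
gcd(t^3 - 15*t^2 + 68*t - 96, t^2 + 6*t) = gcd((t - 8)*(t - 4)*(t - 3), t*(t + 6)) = 1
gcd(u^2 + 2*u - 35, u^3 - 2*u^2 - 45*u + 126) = u + 7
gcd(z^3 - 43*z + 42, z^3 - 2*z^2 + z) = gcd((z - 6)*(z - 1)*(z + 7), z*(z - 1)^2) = z - 1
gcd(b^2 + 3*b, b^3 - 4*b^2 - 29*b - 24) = b + 3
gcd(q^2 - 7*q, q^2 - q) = q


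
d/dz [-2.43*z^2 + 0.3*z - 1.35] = 0.3 - 4.86*z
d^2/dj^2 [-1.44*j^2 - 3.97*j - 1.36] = -2.88000000000000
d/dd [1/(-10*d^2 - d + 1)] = (20*d + 1)/(10*d^2 + d - 1)^2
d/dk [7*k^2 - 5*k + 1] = 14*k - 5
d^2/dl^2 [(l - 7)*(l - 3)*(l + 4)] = 6*l - 12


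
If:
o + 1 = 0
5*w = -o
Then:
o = -1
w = 1/5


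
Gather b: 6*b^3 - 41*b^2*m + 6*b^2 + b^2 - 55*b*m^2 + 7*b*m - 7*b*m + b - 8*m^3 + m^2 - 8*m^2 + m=6*b^3 + b^2*(7 - 41*m) + b*(1 - 55*m^2) - 8*m^3 - 7*m^2 + m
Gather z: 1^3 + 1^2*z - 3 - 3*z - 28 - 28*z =-30*z - 30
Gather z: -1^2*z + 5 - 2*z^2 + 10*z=-2*z^2 + 9*z + 5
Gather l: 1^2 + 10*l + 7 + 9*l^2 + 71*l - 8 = 9*l^2 + 81*l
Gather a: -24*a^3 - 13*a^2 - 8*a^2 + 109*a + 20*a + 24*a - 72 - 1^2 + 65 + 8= -24*a^3 - 21*a^2 + 153*a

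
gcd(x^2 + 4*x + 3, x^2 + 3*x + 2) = x + 1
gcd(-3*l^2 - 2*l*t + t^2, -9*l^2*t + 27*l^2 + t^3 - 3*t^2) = -3*l + t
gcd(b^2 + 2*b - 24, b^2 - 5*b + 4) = b - 4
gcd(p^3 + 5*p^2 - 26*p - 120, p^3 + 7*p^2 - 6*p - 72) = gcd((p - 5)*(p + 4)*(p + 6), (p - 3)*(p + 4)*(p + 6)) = p^2 + 10*p + 24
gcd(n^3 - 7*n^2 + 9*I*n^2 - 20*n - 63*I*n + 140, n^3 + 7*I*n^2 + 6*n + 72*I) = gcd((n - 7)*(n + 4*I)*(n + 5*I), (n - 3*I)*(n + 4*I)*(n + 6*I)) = n + 4*I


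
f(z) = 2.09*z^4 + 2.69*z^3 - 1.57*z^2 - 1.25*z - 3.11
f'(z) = 8.36*z^3 + 8.07*z^2 - 3.14*z - 1.25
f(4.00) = 673.97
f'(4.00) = 650.35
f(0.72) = -3.26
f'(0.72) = 3.79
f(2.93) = 201.45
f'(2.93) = 269.12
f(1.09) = 0.10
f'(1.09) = 15.74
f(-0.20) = -2.94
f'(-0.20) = -0.37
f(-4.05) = 359.80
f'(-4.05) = -411.52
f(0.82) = -2.76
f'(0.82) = 6.21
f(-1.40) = -3.79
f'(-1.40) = -3.98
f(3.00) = 220.93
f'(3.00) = 287.68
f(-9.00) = 11632.45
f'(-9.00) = -5413.76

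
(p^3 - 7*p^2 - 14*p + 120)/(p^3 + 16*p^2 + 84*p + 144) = (p^2 - 11*p + 30)/(p^2 + 12*p + 36)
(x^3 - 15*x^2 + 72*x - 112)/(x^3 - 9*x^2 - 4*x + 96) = (x^2 - 11*x + 28)/(x^2 - 5*x - 24)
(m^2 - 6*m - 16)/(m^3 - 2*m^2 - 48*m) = (m + 2)/(m*(m + 6))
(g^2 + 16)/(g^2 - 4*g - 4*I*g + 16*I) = (g + 4*I)/(g - 4)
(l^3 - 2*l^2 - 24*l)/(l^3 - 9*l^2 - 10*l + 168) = l/(l - 7)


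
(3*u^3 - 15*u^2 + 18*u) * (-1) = -3*u^3 + 15*u^2 - 18*u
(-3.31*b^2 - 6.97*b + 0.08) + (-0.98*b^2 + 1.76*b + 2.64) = -4.29*b^2 - 5.21*b + 2.72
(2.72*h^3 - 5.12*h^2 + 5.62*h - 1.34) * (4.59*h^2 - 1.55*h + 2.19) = 12.4848*h^5 - 27.7168*h^4 + 39.6886*h^3 - 26.0744*h^2 + 14.3848*h - 2.9346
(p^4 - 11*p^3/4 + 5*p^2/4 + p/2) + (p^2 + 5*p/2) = p^4 - 11*p^3/4 + 9*p^2/4 + 3*p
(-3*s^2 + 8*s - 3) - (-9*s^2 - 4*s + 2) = 6*s^2 + 12*s - 5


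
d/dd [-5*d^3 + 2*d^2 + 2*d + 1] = -15*d^2 + 4*d + 2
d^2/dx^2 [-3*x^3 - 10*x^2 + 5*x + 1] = -18*x - 20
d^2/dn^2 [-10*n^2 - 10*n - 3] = -20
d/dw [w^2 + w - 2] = 2*w + 1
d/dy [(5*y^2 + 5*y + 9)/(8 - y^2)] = (5*y^2 + 98*y + 40)/(y^4 - 16*y^2 + 64)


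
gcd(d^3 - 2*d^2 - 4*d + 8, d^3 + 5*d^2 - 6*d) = 1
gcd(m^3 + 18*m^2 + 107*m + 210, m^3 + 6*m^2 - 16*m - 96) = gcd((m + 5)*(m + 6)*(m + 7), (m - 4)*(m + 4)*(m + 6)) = m + 6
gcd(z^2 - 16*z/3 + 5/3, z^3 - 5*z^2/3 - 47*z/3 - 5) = z - 5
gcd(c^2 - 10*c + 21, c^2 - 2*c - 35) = c - 7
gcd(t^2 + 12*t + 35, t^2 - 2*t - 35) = t + 5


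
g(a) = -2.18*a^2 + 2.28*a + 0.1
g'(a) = 2.28 - 4.36*a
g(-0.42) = -1.24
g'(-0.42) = 4.11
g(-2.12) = -14.53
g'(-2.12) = 11.52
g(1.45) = -1.18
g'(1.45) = -4.04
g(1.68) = -2.22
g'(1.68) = -5.04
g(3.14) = -14.23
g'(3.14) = -11.41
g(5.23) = -47.60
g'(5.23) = -20.52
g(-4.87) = -62.71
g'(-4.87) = 23.51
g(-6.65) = -111.47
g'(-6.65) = 31.27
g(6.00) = -64.70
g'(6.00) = -23.88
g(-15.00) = -524.60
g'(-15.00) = 67.68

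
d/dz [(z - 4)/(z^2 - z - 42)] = (z^2 - z - (z - 4)*(2*z - 1) - 42)/(-z^2 + z + 42)^2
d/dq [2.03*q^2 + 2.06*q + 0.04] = 4.06*q + 2.06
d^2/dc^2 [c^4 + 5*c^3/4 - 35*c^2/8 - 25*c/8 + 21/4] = 12*c^2 + 15*c/2 - 35/4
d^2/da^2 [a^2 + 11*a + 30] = 2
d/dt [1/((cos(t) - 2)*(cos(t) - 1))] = (2*cos(t) - 3)*sin(t)/((cos(t) - 2)^2*(cos(t) - 1)^2)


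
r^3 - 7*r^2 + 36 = (r - 6)*(r - 3)*(r + 2)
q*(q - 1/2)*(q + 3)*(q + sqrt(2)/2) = q^4 + sqrt(2)*q^3/2 + 5*q^3/2 - 3*q^2/2 + 5*sqrt(2)*q^2/4 - 3*sqrt(2)*q/4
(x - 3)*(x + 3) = x^2 - 9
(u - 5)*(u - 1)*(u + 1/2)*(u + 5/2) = u^4 - 3*u^3 - 47*u^2/4 + 15*u/2 + 25/4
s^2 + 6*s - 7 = (s - 1)*(s + 7)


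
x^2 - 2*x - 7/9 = (x - 7/3)*(x + 1/3)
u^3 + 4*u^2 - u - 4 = (u - 1)*(u + 1)*(u + 4)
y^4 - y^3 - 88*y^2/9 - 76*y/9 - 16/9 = (y - 4)*(y + 1/3)*(y + 2/3)*(y + 2)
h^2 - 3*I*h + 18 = (h - 6*I)*(h + 3*I)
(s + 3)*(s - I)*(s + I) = s^3 + 3*s^2 + s + 3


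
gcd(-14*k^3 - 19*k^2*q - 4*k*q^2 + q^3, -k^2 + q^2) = k + q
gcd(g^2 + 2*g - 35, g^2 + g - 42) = g + 7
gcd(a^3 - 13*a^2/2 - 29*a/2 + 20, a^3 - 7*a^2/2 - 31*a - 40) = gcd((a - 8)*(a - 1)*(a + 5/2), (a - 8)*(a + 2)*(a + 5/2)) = a^2 - 11*a/2 - 20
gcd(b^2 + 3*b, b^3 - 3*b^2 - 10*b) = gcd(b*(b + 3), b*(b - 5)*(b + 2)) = b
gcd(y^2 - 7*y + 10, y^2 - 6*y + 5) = y - 5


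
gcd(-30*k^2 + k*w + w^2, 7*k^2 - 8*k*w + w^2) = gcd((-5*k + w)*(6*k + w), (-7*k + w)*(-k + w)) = 1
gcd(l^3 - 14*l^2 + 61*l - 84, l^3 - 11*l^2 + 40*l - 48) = l^2 - 7*l + 12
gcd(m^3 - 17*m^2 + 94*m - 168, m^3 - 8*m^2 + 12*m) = m - 6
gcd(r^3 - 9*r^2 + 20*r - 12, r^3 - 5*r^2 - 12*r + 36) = r^2 - 8*r + 12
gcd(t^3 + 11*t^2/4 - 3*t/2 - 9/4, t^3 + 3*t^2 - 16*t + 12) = t - 1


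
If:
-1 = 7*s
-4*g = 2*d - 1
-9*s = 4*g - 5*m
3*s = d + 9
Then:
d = -66/7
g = 139/28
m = 26/7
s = -1/7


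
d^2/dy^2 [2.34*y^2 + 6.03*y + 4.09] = 4.68000000000000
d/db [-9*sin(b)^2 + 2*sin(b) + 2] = 2*(1 - 9*sin(b))*cos(b)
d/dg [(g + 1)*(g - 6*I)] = 2*g + 1 - 6*I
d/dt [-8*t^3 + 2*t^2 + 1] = 4*t*(1 - 6*t)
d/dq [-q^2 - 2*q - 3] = -2*q - 2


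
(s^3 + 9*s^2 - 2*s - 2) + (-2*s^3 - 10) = -s^3 + 9*s^2 - 2*s - 12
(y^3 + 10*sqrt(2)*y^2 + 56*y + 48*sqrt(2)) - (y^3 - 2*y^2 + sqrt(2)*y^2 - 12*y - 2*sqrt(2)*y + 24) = 2*y^2 + 9*sqrt(2)*y^2 + 2*sqrt(2)*y + 68*y - 24 + 48*sqrt(2)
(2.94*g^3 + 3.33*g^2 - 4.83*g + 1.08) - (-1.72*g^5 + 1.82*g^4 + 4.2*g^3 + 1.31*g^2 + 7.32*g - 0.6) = 1.72*g^5 - 1.82*g^4 - 1.26*g^3 + 2.02*g^2 - 12.15*g + 1.68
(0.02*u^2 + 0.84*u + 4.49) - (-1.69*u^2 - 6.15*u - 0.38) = 1.71*u^2 + 6.99*u + 4.87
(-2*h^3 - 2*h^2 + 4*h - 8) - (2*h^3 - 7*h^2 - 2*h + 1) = -4*h^3 + 5*h^2 + 6*h - 9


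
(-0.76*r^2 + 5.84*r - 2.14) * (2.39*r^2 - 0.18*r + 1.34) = -1.8164*r^4 + 14.0944*r^3 - 7.1842*r^2 + 8.2108*r - 2.8676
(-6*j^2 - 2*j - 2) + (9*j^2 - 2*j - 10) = 3*j^2 - 4*j - 12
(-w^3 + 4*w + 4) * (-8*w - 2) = 8*w^4 + 2*w^3 - 32*w^2 - 40*w - 8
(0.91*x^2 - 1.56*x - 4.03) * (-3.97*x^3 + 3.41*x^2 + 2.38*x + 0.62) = -3.6127*x^5 + 9.2963*x^4 + 12.8453*x^3 - 16.8909*x^2 - 10.5586*x - 2.4986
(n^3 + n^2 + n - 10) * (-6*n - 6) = -6*n^4 - 12*n^3 - 12*n^2 + 54*n + 60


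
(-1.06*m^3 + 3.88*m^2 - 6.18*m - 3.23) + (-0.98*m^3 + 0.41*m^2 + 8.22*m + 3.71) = -2.04*m^3 + 4.29*m^2 + 2.04*m + 0.48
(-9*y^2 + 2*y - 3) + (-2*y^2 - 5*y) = -11*y^2 - 3*y - 3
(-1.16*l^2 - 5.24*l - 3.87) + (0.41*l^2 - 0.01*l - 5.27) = -0.75*l^2 - 5.25*l - 9.14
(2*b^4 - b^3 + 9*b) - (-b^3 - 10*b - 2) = 2*b^4 + 19*b + 2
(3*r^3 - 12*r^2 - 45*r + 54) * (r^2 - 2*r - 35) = 3*r^5 - 18*r^4 - 126*r^3 + 564*r^2 + 1467*r - 1890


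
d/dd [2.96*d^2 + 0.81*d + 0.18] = 5.92*d + 0.81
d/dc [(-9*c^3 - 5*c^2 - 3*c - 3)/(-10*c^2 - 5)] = (18*c^4 + 21*c^2 - 2*c + 3)/(5*(4*c^4 + 4*c^2 + 1))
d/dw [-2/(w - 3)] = 2/(w - 3)^2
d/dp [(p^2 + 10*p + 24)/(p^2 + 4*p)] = -6/p^2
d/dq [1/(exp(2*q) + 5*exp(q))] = (-2*exp(q) - 5)*exp(-q)/(exp(q) + 5)^2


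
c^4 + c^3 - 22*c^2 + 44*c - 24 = (c - 2)^2*(c - 1)*(c + 6)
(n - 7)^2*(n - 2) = n^3 - 16*n^2 + 77*n - 98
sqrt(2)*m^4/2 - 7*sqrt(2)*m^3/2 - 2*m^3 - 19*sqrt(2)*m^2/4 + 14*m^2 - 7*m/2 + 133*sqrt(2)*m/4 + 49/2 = (m - 7)*(m - 7*sqrt(2)/2)*(m + sqrt(2))*(sqrt(2)*m/2 + 1/2)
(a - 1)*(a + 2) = a^2 + a - 2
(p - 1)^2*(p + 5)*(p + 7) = p^4 + 10*p^3 + 12*p^2 - 58*p + 35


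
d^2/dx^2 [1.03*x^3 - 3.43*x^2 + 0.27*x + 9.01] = 6.18*x - 6.86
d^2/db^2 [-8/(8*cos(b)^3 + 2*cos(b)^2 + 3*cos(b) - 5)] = 8*(-(9*cos(b) + 4*cos(2*b) + 18*cos(3*b))*(9*cos(b) + cos(2*b) + 2*cos(3*b) - 4) - 2*(24*cos(b)^2 + 4*cos(b) + 3)^2*sin(b)^2)/(9*cos(b) + cos(2*b) + 2*cos(3*b) - 4)^3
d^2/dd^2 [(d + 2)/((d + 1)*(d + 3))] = 2*(d^3 + 6*d^2 + 15*d + 14)/(d^6 + 12*d^5 + 57*d^4 + 136*d^3 + 171*d^2 + 108*d + 27)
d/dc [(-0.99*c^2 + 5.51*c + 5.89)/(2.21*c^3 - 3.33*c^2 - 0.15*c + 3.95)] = (2.1879*c^4 - 24.3542*c^3 - 20.5539*c^2 + 31.4064*c + 22.648)/(4.8841*c^6 - 14.7186*c^5 + 10.4259*c^4 + 18.458*c^3 - 26.2845*c^2 - 1.185*c + 15.6025)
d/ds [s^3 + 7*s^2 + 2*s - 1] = 3*s^2 + 14*s + 2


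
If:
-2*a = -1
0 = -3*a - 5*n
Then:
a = 1/2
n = -3/10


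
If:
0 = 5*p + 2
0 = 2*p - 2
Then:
No Solution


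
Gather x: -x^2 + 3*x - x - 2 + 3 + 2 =-x^2 + 2*x + 3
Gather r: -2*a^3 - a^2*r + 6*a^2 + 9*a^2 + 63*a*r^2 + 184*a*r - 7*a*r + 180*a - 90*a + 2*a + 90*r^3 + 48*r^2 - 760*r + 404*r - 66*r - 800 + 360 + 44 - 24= -2*a^3 + 15*a^2 + 92*a + 90*r^3 + r^2*(63*a + 48) + r*(-a^2 + 177*a - 422) - 420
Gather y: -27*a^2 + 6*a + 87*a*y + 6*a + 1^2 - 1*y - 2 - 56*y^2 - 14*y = -27*a^2 + 12*a - 56*y^2 + y*(87*a - 15) - 1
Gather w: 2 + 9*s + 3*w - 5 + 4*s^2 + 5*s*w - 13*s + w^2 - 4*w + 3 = 4*s^2 - 4*s + w^2 + w*(5*s - 1)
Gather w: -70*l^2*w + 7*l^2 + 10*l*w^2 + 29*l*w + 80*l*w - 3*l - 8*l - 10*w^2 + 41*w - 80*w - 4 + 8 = 7*l^2 - 11*l + w^2*(10*l - 10) + w*(-70*l^2 + 109*l - 39) + 4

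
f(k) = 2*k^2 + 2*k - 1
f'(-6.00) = -22.00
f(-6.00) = 59.00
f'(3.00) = 14.00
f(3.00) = 23.00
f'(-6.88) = -25.52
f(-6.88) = 79.91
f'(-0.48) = 0.08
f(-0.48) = -1.50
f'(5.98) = 25.92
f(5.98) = 82.48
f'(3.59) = 16.36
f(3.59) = 31.96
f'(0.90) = 5.60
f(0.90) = 2.42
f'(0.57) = 4.28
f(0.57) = 0.79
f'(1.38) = 7.52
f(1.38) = 5.57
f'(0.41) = 3.64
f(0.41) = 0.16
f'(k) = 4*k + 2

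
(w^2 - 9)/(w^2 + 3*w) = (w - 3)/w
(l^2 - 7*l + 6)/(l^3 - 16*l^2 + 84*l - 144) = (l - 1)/(l^2 - 10*l + 24)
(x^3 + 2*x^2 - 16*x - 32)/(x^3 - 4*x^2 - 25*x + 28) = (x^2 - 2*x - 8)/(x^2 - 8*x + 7)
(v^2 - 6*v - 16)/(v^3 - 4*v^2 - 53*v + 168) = (v + 2)/(v^2 + 4*v - 21)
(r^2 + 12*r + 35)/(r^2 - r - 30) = (r + 7)/(r - 6)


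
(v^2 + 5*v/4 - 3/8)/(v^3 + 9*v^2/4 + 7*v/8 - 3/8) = 1/(v + 1)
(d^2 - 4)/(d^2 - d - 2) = (d + 2)/(d + 1)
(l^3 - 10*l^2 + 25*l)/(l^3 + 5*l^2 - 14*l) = (l^2 - 10*l + 25)/(l^2 + 5*l - 14)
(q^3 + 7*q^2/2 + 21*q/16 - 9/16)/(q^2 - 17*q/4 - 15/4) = (4*q^2 + 11*q - 3)/(4*(q - 5))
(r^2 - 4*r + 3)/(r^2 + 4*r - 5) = (r - 3)/(r + 5)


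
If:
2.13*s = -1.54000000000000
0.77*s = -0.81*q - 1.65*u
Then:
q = 0.68730075928824 - 2.03703703703704*u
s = -0.72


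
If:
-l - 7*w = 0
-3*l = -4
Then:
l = 4/3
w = -4/21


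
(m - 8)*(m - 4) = m^2 - 12*m + 32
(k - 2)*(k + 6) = k^2 + 4*k - 12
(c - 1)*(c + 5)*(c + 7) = c^3 + 11*c^2 + 23*c - 35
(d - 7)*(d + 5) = d^2 - 2*d - 35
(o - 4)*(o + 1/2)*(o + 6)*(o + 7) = o^4 + 19*o^3/2 - 11*o^2/2 - 173*o - 84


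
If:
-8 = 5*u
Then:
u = -8/5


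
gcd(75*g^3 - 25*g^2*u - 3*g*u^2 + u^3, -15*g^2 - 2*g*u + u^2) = -5*g + u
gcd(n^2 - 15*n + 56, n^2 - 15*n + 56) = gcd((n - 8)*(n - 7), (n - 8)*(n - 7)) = n^2 - 15*n + 56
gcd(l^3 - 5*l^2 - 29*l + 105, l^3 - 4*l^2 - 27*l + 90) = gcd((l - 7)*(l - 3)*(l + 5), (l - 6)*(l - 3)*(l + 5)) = l^2 + 2*l - 15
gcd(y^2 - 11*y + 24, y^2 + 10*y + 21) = 1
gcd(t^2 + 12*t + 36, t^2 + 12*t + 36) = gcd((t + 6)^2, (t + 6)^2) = t^2 + 12*t + 36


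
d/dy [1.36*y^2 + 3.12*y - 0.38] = 2.72*y + 3.12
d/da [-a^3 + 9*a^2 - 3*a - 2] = -3*a^2 + 18*a - 3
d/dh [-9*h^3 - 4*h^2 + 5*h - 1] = -27*h^2 - 8*h + 5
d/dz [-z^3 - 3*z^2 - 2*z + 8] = -3*z^2 - 6*z - 2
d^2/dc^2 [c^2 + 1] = 2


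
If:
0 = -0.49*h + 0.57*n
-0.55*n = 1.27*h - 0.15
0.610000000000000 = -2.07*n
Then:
No Solution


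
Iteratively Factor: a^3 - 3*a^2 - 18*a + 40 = (a - 2)*(a^2 - a - 20) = (a - 5)*(a - 2)*(a + 4)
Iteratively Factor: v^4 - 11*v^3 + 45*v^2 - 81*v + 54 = (v - 3)*(v^3 - 8*v^2 + 21*v - 18) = (v - 3)*(v - 2)*(v^2 - 6*v + 9) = (v - 3)^2*(v - 2)*(v - 3)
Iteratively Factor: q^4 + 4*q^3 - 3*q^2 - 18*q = (q)*(q^3 + 4*q^2 - 3*q - 18) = q*(q - 2)*(q^2 + 6*q + 9) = q*(q - 2)*(q + 3)*(q + 3)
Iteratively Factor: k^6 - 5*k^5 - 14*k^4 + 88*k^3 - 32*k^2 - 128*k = (k)*(k^5 - 5*k^4 - 14*k^3 + 88*k^2 - 32*k - 128) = k*(k - 4)*(k^4 - k^3 - 18*k^2 + 16*k + 32) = k*(k - 4)*(k - 2)*(k^3 + k^2 - 16*k - 16) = k*(k - 4)*(k - 2)*(k + 1)*(k^2 - 16) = k*(k - 4)^2*(k - 2)*(k + 1)*(k + 4)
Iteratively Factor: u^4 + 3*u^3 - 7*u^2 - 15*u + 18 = (u + 3)*(u^3 - 7*u + 6) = (u + 3)^2*(u^2 - 3*u + 2) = (u - 1)*(u + 3)^2*(u - 2)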